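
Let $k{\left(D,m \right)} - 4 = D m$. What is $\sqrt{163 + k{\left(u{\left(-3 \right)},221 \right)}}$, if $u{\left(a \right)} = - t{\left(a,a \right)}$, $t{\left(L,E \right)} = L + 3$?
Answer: $\sqrt{167} \approx 12.923$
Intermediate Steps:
$t{\left(L,E \right)} = 3 + L$
$u{\left(a \right)} = -3 - a$ ($u{\left(a \right)} = - (3 + a) = -3 - a$)
$k{\left(D,m \right)} = 4 + D m$
$\sqrt{163 + k{\left(u{\left(-3 \right)},221 \right)}} = \sqrt{163 + \left(4 + \left(-3 - -3\right) 221\right)} = \sqrt{163 + \left(4 + \left(-3 + 3\right) 221\right)} = \sqrt{163 + \left(4 + 0 \cdot 221\right)} = \sqrt{163 + \left(4 + 0\right)} = \sqrt{163 + 4} = \sqrt{167}$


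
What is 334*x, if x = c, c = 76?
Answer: 25384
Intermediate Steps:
x = 76
334*x = 334*76 = 25384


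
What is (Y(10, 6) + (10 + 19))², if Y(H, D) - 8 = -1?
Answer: 1296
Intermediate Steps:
Y(H, D) = 7 (Y(H, D) = 8 - 1 = 7)
(Y(10, 6) + (10 + 19))² = (7 + (10 + 19))² = (7 + 29)² = 36² = 1296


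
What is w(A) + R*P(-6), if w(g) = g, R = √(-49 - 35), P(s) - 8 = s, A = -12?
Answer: -12 + 4*I*√21 ≈ -12.0 + 18.33*I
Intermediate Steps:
P(s) = 8 + s
R = 2*I*√21 (R = √(-84) = 2*I*√21 ≈ 9.1651*I)
w(A) + R*P(-6) = -12 + (2*I*√21)*(8 - 6) = -12 + (2*I*√21)*2 = -12 + 4*I*√21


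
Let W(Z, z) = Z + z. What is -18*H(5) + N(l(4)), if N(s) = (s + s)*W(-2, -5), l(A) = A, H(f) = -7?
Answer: 70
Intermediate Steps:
N(s) = -14*s (N(s) = (s + s)*(-2 - 5) = (2*s)*(-7) = -14*s)
-18*H(5) + N(l(4)) = -18*(-7) - 14*4 = 126 - 56 = 70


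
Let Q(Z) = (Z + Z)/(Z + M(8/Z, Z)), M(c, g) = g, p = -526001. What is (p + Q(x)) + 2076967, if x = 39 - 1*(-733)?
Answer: 1550967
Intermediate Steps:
x = 772 (x = 39 + 733 = 772)
Q(Z) = 1 (Q(Z) = (Z + Z)/(Z + Z) = (2*Z)/((2*Z)) = (2*Z)*(1/(2*Z)) = 1)
(p + Q(x)) + 2076967 = (-526001 + 1) + 2076967 = -526000 + 2076967 = 1550967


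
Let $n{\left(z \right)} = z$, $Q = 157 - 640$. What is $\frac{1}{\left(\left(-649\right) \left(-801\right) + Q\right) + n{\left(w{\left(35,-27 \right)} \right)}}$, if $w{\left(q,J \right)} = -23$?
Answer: $\frac{1}{519343} \approx 1.9255 \cdot 10^{-6}$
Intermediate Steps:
$Q = -483$ ($Q = 157 - 640 = -483$)
$\frac{1}{\left(\left(-649\right) \left(-801\right) + Q\right) + n{\left(w{\left(35,-27 \right)} \right)}} = \frac{1}{\left(\left(-649\right) \left(-801\right) - 483\right) - 23} = \frac{1}{\left(519849 - 483\right) - 23} = \frac{1}{519366 - 23} = \frac{1}{519343}$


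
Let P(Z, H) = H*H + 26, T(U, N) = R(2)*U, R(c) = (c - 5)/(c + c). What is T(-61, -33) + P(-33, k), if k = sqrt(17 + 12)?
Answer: 403/4 ≈ 100.75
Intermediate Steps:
R(c) = (-5 + c)/(2*c) (R(c) = (-5 + c)/((2*c)) = (-5 + c)*(1/(2*c)) = (-5 + c)/(2*c))
k = sqrt(29) ≈ 5.3852
T(U, N) = -3*U/4 (T(U, N) = ((1/2)*(-5 + 2)/2)*U = ((1/2)*(1/2)*(-3))*U = -3*U/4)
P(Z, H) = 26 + H**2 (P(Z, H) = H**2 + 26 = 26 + H**2)
T(-61, -33) + P(-33, k) = -3/4*(-61) + (26 + (sqrt(29))**2) = 183/4 + (26 + 29) = 183/4 + 55 = 403/4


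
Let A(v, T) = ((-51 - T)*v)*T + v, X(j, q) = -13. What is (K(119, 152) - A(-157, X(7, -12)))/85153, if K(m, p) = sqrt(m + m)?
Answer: 77715/85153 + sqrt(238)/85153 ≈ 0.91283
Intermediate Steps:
A(v, T) = v + T*v*(-51 - T) (A(v, T) = (v*(-51 - T))*T + v = T*v*(-51 - T) + v = v + T*v*(-51 - T))
K(m, p) = sqrt(2)*sqrt(m) (K(m, p) = sqrt(2*m) = sqrt(2)*sqrt(m))
(K(119, 152) - A(-157, X(7, -12)))/85153 = (sqrt(2)*sqrt(119) - (-157)*(1 - 1*(-13)**2 - 51*(-13)))/85153 = (sqrt(238) - (-157)*(1 - 1*169 + 663))*(1/85153) = (sqrt(238) - (-157)*(1 - 169 + 663))*(1/85153) = (sqrt(238) - (-157)*495)*(1/85153) = (sqrt(238) - 1*(-77715))*(1/85153) = (sqrt(238) + 77715)*(1/85153) = (77715 + sqrt(238))*(1/85153) = 77715/85153 + sqrt(238)/85153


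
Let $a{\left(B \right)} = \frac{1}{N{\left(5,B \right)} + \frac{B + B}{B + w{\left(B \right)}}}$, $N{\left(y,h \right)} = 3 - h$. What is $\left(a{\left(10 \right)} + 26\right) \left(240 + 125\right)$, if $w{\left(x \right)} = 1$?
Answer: $\frac{536915}{57} \approx 9419.6$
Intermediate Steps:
$a{\left(B \right)} = \frac{1}{3 - B + \frac{2 B}{1 + B}}$ ($a{\left(B \right)} = \frac{1}{\left(3 - B\right) + \frac{B + B}{B + 1}} = \frac{1}{\left(3 - B\right) + \frac{2 B}{1 + B}} = \frac{1}{3 - B + \frac{2 B}{1 + B}}$)
$\left(a{\left(10 \right)} + 26\right) \left(240 + 125\right) = \left(\frac{-1 - 10}{-3 - 10 + 10 \left(-3 + 10\right)} + 26\right) \left(240 + 125\right) = \left(\frac{-1 - 10}{-3 - 10 + 10 \cdot 7} + 26\right) 365 = \left(\frac{1}{-3 - 10 + 70} \left(-11\right) + 26\right) 365 = \left(\frac{1}{57} \left(-11\right) + 26\right) 365 = \left(- \frac{11}{57} + 26\right) 365 = \frac{1471}{57} \cdot 365 = \frac{536915}{57}$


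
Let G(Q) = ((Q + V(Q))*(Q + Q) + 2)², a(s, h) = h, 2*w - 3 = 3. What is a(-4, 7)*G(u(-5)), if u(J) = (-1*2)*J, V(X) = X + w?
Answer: 1494108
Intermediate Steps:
w = 3 (w = 3/2 + (½)*3 = 3/2 + 3/2 = 3)
V(X) = 3 + X (V(X) = X + 3 = 3 + X)
u(J) = -2*J
G(Q) = (2 + 2*Q*(3 + 2*Q))² (G(Q) = ((Q + (3 + Q))*(Q + Q) + 2)² = ((3 + 2*Q)*(2*Q) + 2)² = (2*Q*(3 + 2*Q) + 2)² = (2 + 2*Q*(3 + 2*Q))²)
a(-4, 7)*G(u(-5)) = 7*(4*(1 + (-2*(-5))² + (-2*(-5))*(3 - 2*(-5)))²) = 7*(4*(1 + 10² + 10*(3 + 10))²) = 7*(4*(1 + 100 + 10*13)²) = 7*(4*(1 + 100 + 130)²) = 7*(4*231²) = 7*(4*53361) = 7*213444 = 1494108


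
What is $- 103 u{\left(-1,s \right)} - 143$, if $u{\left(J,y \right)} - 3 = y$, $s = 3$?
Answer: $-761$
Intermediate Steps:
$u{\left(J,y \right)} = 3 + y$
$- 103 u{\left(-1,s \right)} - 143 = - 103 \left(3 + 3\right) - 143 = \left(-103\right) 6 - 143 = -618 - 143 = -761$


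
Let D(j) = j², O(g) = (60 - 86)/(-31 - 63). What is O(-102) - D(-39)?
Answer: -71474/47 ≈ -1520.7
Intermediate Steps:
O(g) = 13/47 (O(g) = -26/(-94) = -26*(-1/94) = 13/47)
O(-102) - D(-39) = 13/47 - 1*(-39)² = 13/47 - 1*1521 = 13/47 - 1521 = -71474/47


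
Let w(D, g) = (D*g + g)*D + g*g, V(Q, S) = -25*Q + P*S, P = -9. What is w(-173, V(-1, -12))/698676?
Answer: 1325079/232892 ≈ 5.6897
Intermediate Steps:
V(Q, S) = -25*Q - 9*S
w(D, g) = g**2 + D*(g + D*g) (w(D, g) = (g + D*g)*D + g**2 = D*(g + D*g) + g**2 = g**2 + D*(g + D*g))
w(-173, V(-1, -12))/698676 = ((-25*(-1) - 9*(-12))*(-173 + (-25*(-1) - 9*(-12)) + (-173)**2))/698676 = ((25 + 108)*(-173 + (25 + 108) + 29929))*(1/698676) = (133*(-173 + 133 + 29929))*(1/698676) = (133*29889)*(1/698676) = 3975237*(1/698676) = 1325079/232892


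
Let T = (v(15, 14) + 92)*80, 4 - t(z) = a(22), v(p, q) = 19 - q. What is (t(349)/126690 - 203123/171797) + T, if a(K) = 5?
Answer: 168870370752133/21764961930 ≈ 7758.8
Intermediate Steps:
t(z) = -1 (t(z) = 4 - 1*5 = 4 - 5 = -1)
T = 7760 (T = ((19 - 1*14) + 92)*80 = ((19 - 14) + 92)*80 = (5 + 92)*80 = 97*80 = 7760)
(t(349)/126690 - 203123/171797) + T = (-1/126690 - 203123/171797) + 7760 = -25733824667/21764961930 + 7760 = 168870370752133/21764961930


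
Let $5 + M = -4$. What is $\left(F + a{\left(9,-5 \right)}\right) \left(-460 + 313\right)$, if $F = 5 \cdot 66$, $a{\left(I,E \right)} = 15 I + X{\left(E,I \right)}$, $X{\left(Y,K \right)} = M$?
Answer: $-67032$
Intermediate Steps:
$M = -9$ ($M = -5 - 4 = -9$)
$X{\left(Y,K \right)} = -9$
$a{\left(I,E \right)} = -9 + 15 I$ ($a{\left(I,E \right)} = 15 I - 9 = -9 + 15 I$)
$F = 330$
$\left(F + a{\left(9,-5 \right)}\right) \left(-460 + 313\right) = \left(330 + \left(-9 + 15 \cdot 9\right)\right) \left(-460 + 313\right) = \left(330 + \left(-9 + 135\right)\right) \left(-147\right) = \left(330 + 126\right) \left(-147\right) = 456 \left(-147\right) = -67032$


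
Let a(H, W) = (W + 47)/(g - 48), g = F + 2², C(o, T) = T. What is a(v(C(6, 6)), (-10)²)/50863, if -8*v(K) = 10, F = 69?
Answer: 147/1271575 ≈ 0.00011560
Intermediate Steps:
v(K) = -5/4 (v(K) = -⅛*10 = -5/4)
g = 73 (g = 69 + 2² = 69 + 4 = 73)
a(H, W) = 47/25 + W/25 (a(H, W) = (W + 47)/(73 - 48) = (47 + W)/25 = (47 + W)*(1/25) = 47/25 + W/25)
a(v(C(6, 6)), (-10)²)/50863 = (47/25 + (1/25)*(-10)²)/50863 = (47/25 + (1/25)*100)*(1/50863) = (47/25 + 4)*(1/50863) = (147/25)*(1/50863) = 147/1271575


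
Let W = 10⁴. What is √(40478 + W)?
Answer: √50478 ≈ 224.67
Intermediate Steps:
W = 10000
√(40478 + W) = √(40478 + 10000) = √50478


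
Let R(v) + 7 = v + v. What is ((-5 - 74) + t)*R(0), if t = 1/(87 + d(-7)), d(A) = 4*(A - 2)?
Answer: 28196/51 ≈ 552.86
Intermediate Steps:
d(A) = -8 + 4*A (d(A) = 4*(-2 + A) = -8 + 4*A)
R(v) = -7 + 2*v (R(v) = -7 + (v + v) = -7 + 2*v)
t = 1/51 (t = 1/(87 + (-8 + 4*(-7))) = 1/(87 + (-8 - 28)) = 1/(87 - 36) = 1/51 ≈ 0.019608)
((-5 - 74) + t)*R(0) = ((-5 - 74) + 1/51)*(-7 + 2*0) = (-79 + 1/51)*(-7 + 0) = -4028/51*(-7) = 28196/51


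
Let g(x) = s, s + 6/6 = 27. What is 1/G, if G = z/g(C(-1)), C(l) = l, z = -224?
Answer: -13/112 ≈ -0.11607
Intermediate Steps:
s = 26 (s = -1 + 27 = 26)
g(x) = 26
G = -112/13 (G = -224/26 = -224*1/26 = -112/13 ≈ -8.6154)
1/G = 1/(-112/13) = -13/112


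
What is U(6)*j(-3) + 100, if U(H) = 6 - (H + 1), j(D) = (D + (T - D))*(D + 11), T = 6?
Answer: 52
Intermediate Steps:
j(D) = 66 + 6*D (j(D) = (D + (6 - D))*(D + 11) = 6*(11 + D) = 66 + 6*D)
U(H) = 5 - H (U(H) = 6 - (1 + H) = 6 + (-1 - H) = 5 - H)
U(6)*j(-3) + 100 = (5 - 1*6)*(66 + 6*(-3)) + 100 = (5 - 6)*(66 - 18) + 100 = -1*48 + 100 = -48 + 100 = 52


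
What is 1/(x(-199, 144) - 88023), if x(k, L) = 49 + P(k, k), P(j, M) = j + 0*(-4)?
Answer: -1/88173 ≈ -1.1341e-5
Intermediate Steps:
P(j, M) = j (P(j, M) = j + 0 = j)
x(k, L) = 49 + k
1/(x(-199, 144) - 88023) = 1/((49 - 199) - 88023) = 1/(-150 - 88023) = 1/(-88173) = -1/88173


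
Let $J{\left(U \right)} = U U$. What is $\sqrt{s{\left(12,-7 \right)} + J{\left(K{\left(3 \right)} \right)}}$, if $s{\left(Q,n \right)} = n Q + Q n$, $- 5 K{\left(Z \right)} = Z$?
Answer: $\frac{i \sqrt{4191}}{5} \approx 12.948 i$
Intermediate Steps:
$K{\left(Z \right)} = - \frac{Z}{5}$
$s{\left(Q,n \right)} = 2 Q n$ ($s{\left(Q,n \right)} = Q n + Q n = 2 Q n$)
$J{\left(U \right)} = U^{2}$
$\sqrt{s{\left(12,-7 \right)} + J{\left(K{\left(3 \right)} \right)}} = \sqrt{2 \cdot 12 \left(-7\right) + \left(\left(- \frac{1}{5}\right) 3\right)^{2}} = \sqrt{-168 + \left(- \frac{3}{5}\right)^{2}} = \sqrt{-168 + \frac{9}{25}} = \sqrt{- \frac{4191}{25}} = \frac{i \sqrt{4191}}{5}$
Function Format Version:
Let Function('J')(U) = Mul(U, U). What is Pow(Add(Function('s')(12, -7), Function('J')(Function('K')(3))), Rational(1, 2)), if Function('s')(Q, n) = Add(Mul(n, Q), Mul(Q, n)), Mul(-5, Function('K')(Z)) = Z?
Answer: Mul(Rational(1, 5), I, Pow(4191, Rational(1, 2))) ≈ Mul(12.948, I)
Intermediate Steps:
Function('K')(Z) = Mul(Rational(-1, 5), Z)
Function('s')(Q, n) = Mul(2, Q, n) (Function('s')(Q, n) = Add(Mul(Q, n), Mul(Q, n)) = Mul(2, Q, n))
Function('J')(U) = Pow(U, 2)
Pow(Add(Function('s')(12, -7), Function('J')(Function('K')(3))), Rational(1, 2)) = Pow(Add(Mul(2, 12, -7), Pow(Mul(Rational(-1, 5), 3), 2)), Rational(1, 2)) = Pow(Add(-168, Pow(Rational(-3, 5), 2)), Rational(1, 2)) = Pow(Add(-168, Rational(9, 25)), Rational(1, 2)) = Pow(Rational(-4191, 25), Rational(1, 2)) = Mul(Rational(1, 5), I, Pow(4191, Rational(1, 2)))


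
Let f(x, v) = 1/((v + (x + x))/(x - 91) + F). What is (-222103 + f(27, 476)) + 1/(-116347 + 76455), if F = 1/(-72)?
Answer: -21166868932049/95301988 ≈ -2.2210e+5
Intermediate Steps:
F = -1/72 ≈ -0.013889
f(x, v) = 1/(-1/72 + (v + 2*x)/(-91 + x)) (f(x, v) = 1/((v + (x + x))/(x - 91) - 1/72) = 1/((v + 2*x)/(-91 + x) - 1/72) = 1/(-1/72 + (v + 2*x)/(-91 + x)))
(-222103 + f(27, 476)) + 1/(-116347 + 76455) = (-222103 + 72*(-91 + 27)/(91 + 72*476 + 143*27)) + 1/(-116347 + 76455) = (-222103 + 72*(-64)/(91 + 34272 + 3861)) + 1/(-39892) = (-222103 + 72*(-64)/38224) - 1/39892 = (-222103 + 72*(1/38224)*(-64)) - 1/39892 = (-222103 - 288/2389) - 1/39892 = -530604355/2389 - 1/39892 = -21166868932049/95301988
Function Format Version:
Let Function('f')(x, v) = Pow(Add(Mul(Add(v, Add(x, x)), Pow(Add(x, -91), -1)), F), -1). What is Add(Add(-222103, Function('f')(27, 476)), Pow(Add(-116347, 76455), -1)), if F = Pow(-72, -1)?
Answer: Rational(-21166868932049, 95301988) ≈ -2.2210e+5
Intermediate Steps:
F = Rational(-1, 72) ≈ -0.013889
Function('f')(x, v) = Pow(Add(Rational(-1, 72), Mul(Pow(Add(-91, x), -1), Add(v, Mul(2, x)))), -1) (Function('f')(x, v) = Pow(Add(Mul(Add(v, Add(x, x)), Pow(Add(x, -91), -1)), Rational(-1, 72)), -1) = Pow(Add(Mul(Add(v, Mul(2, x)), Pow(Add(-91, x), -1)), Rational(-1, 72)), -1) = Pow(Add(Mul(Pow(Add(-91, x), -1), Add(v, Mul(2, x))), Rational(-1, 72)), -1) = Pow(Add(Rational(-1, 72), Mul(Pow(Add(-91, x), -1), Add(v, Mul(2, x)))), -1))
Add(Add(-222103, Function('f')(27, 476)), Pow(Add(-116347, 76455), -1)) = Add(Add(-222103, Mul(72, Pow(Add(91, Mul(72, 476), Mul(143, 27)), -1), Add(-91, 27))), Pow(Add(-116347, 76455), -1)) = Add(Add(-222103, Mul(72, Pow(Add(91, 34272, 3861), -1), -64)), Pow(-39892, -1)) = Add(Add(-222103, Mul(72, Pow(38224, -1), -64)), Rational(-1, 39892)) = Add(Add(-222103, Mul(72, Rational(1, 38224), -64)), Rational(-1, 39892)) = Add(Add(-222103, Rational(-288, 2389)), Rational(-1, 39892)) = Add(Rational(-530604355, 2389), Rational(-1, 39892)) = Rational(-21166868932049, 95301988)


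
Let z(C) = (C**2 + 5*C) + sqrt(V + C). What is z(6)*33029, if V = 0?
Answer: 2179914 + 33029*sqrt(6) ≈ 2.2608e+6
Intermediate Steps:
z(C) = sqrt(C) + C**2 + 5*C (z(C) = (C**2 + 5*C) + sqrt(0 + C) = (C**2 + 5*C) + sqrt(C) = sqrt(C) + C**2 + 5*C)
z(6)*33029 = (sqrt(6) + 6**2 + 5*6)*33029 = (sqrt(6) + 36 + 30)*33029 = (66 + sqrt(6))*33029 = 2179914 + 33029*sqrt(6)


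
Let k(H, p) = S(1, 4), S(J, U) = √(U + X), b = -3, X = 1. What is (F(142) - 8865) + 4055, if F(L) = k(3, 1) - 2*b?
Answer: -4804 + √5 ≈ -4801.8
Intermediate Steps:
S(J, U) = √(1 + U) (S(J, U) = √(U + 1) = √(1 + U))
k(H, p) = √5 (k(H, p) = √(1 + 4) = √5)
F(L) = 6 + √5 (F(L) = √5 - 2*(-3) = √5 + 6 = 6 + √5)
(F(142) - 8865) + 4055 = ((6 + √5) - 8865) + 4055 = (-8859 + √5) + 4055 = -4804 + √5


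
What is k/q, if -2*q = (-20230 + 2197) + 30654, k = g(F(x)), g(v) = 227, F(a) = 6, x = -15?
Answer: -454/12621 ≈ -0.035972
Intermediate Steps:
k = 227
q = -12621/2 (q = -((-20230 + 2197) + 30654)/2 = -(-18033 + 30654)/2 = -½*12621 = -12621/2 ≈ -6310.5)
k/q = 227/(-12621/2) = 227*(-2/12621) = -454/12621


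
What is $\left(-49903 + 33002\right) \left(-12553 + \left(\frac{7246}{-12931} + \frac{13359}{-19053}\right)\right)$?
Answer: $\frac{238701383931134}{1124997} \approx 2.1218 \cdot 10^{8}$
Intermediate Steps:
$\left(-49903 + 33002\right) \left(-12553 + \left(\frac{7246}{-12931} + \frac{13359}{-19053}\right)\right) = - 16901 \left(-12553 + \left(7246 \left(- \frac{1}{12931}\right) + 13359 \left(- \frac{1}{19053}\right)\right)\right) = - 16901 \left(-12553 - \frac{1419193}{1124997}\right) = \left(-16901\right) \left(- \frac{14123506534}{1124997}\right) = \frac{238701383931134}{1124997}$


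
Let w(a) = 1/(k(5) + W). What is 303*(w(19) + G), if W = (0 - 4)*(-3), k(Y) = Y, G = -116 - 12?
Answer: -659025/17 ≈ -38766.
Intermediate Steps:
G = -128
W = 12 (W = -4*(-3) = 12)
w(a) = 1/17 (w(a) = 1/(5 + 12) = 1/17)
303*(w(19) + G) = 303*(1/17 - 128) = 303*(-2175/17) = -659025/17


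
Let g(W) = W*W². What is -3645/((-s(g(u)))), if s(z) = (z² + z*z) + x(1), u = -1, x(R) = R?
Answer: 1215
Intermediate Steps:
g(W) = W³
s(z) = 1 + 2*z² (s(z) = (z² + z*z) + 1 = (z² + z²) + 1 = 2*z² + 1 = 1 + 2*z²)
-3645/((-s(g(u)))) = -3645/((-(1 + 2*((-1)³)²))) = -3645/((-(1 + 2*(-1)²))) = -3645/((-(1 + 2*1))) = -3645/((-(1 + 2))) = -3645/((-1*3)) = -3645/(-3) = -3645*(-1)/3 = -45*(-27) = 1215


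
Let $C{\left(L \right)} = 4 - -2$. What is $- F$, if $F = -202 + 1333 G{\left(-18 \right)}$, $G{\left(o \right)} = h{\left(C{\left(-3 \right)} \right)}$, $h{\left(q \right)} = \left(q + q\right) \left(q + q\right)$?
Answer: $-191750$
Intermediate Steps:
$C{\left(L \right)} = 6$ ($C{\left(L \right)} = 4 + 2 = 6$)
$h{\left(q \right)} = 4 q^{2}$ ($h{\left(q \right)} = 2 q 2 q = 4 q^{2}$)
$G{\left(o \right)} = 144$ ($G{\left(o \right)} = 4 \cdot 6^{2} = 4 \cdot 36 = 144$)
$F = 191750$ ($F = -202 + 1333 \cdot 144 = -202 + 191952 = 191750$)
$- F = \left(-1\right) 191750 = -191750$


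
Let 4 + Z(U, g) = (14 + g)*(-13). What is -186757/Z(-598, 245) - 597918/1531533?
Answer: 94669642301/1720932581 ≈ 55.011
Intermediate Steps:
Z(U, g) = -186 - 13*g (Z(U, g) = -4 + (14 + g)*(-13) = -4 + (-182 - 13*g) = -186 - 13*g)
-186757/Z(-598, 245) - 597918/1531533 = -186757/(-186 - 13*245) - 597918/1531533 = -186757/(-186 - 3185) - 597918*1/1531533 = -186757/(-3371) - 199306/510511 = -186757*(-1/3371) - 199306/510511 = 186757/3371 - 199306/510511 = 94669642301/1720932581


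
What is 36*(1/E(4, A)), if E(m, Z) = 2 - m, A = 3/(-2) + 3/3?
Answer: -18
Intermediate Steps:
A = -½ (A = 3*(-½) + 3*(⅓) = -3/2 + 1 = -½ ≈ -0.50000)
36*(1/E(4, A)) = 36*(1/(2 - 1*4)) = 36*(1/(2 - 4)) = 36*(1/(-2)) = 36*(1*(-½)) = 36*(-½) = -18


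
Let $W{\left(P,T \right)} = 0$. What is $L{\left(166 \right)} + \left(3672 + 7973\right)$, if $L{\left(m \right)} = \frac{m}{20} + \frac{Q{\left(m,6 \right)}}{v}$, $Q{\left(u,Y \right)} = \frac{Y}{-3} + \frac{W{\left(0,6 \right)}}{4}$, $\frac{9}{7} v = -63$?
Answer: $\frac{5710137}{490} \approx 11653.0$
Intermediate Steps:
$v = -49$ ($v = \frac{7}{9} \left(-63\right) = -49$)
$Q{\left(u,Y \right)} = - \frac{Y}{3}$ ($Q{\left(u,Y \right)} = \frac{Y}{-3} + \frac{0}{4} = Y \left(- \frac{1}{3}\right) + 0 \cdot \frac{1}{4} = - \frac{Y}{3} + 0 = - \frac{Y}{3}$)
$L{\left(m \right)} = \frac{2}{49} + \frac{m}{20}$ ($L{\left(m \right)} = \frac{m}{20} + \frac{\left(- \frac{1}{3}\right) 6}{-49} = m \frac{1}{20} - - \frac{2}{49} = \frac{m}{20} + \frac{2}{49} = \frac{2}{49} + \frac{m}{20}$)
$L{\left(166 \right)} + \left(3672 + 7973\right) = \left(\frac{2}{49} + \frac{1}{20} \cdot 166\right) + \left(3672 + 7973\right) = \left(\frac{2}{49} + \frac{83}{10}\right) + 11645 = \frac{4087}{490} + 11645 = \frac{5710137}{490}$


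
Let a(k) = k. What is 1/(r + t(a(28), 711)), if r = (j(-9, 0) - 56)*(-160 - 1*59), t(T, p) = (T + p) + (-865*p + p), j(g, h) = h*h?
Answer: -1/601301 ≈ -1.6631e-6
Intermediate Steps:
j(g, h) = h**2
t(T, p) = T - 863*p (t(T, p) = (T + p) - 864*p = T - 863*p)
r = 12264 (r = (0**2 - 56)*(-160 - 1*59) = (0 - 56)*(-160 - 59) = -56*(-219) = 12264)
1/(r + t(a(28), 711)) = 1/(12264 + (28 - 863*711)) = 1/(12264 + (28 - 613593)) = 1/(12264 - 613565) = 1/(-601301) = -1/601301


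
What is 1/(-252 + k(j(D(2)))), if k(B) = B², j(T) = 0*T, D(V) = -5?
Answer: -1/252 ≈ -0.0039683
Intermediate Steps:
j(T) = 0
1/(-252 + k(j(D(2)))) = 1/(-252 + 0²) = 1/(-252 + 0) = 1/(-252) = -1/252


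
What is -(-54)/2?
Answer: 27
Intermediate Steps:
-(-54)/2 = -18*(-3/2) = 27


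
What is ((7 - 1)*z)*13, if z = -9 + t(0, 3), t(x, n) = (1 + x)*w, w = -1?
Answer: -780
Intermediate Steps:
t(x, n) = -1 - x (t(x, n) = (1 + x)*(-1) = -1 - x)
z = -10 (z = -9 + (-1 - 1*0) = -9 + (-1 + 0) = -9 - 1 = -10)
((7 - 1)*z)*13 = ((7 - 1)*(-10))*13 = (6*(-10))*13 = -60*13 = -780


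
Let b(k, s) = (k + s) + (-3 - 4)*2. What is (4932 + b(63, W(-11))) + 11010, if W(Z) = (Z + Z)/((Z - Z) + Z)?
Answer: 15993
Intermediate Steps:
W(Z) = 2 (W(Z) = (2*Z)/(0 + Z) = (2*Z)/Z = 2)
b(k, s) = -14 + k + s (b(k, s) = (k + s) - 7*2 = (k + s) - 14 = -14 + k + s)
(4932 + b(63, W(-11))) + 11010 = (4932 + (-14 + 63 + 2)) + 11010 = (4932 + 51) + 11010 = 4983 + 11010 = 15993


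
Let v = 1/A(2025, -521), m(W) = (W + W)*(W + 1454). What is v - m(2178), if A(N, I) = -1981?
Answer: -31341385153/1981 ≈ -1.5821e+7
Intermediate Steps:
m(W) = 2*W*(1454 + W) (m(W) = (2*W)*(1454 + W) = 2*W*(1454 + W))
v = -1/1981 (v = 1/(-1981) = -1/1981 ≈ -0.00050480)
v - m(2178) = -1/1981 - 2*2178*(1454 + 2178) = -1/1981 - 2*2178*3632 = -1/1981 - 1*15820992 = -1/1981 - 15820992 = -31341385153/1981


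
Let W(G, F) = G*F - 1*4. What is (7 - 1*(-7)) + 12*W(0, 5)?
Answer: -34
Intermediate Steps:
W(G, F) = -4 + F*G (W(G, F) = F*G - 4 = -4 + F*G)
(7 - 1*(-7)) + 12*W(0, 5) = (7 - 1*(-7)) + 12*(-4 + 5*0) = (7 + 7) + 12*(-4 + 0) = 14 + 12*(-4) = 14 - 48 = -34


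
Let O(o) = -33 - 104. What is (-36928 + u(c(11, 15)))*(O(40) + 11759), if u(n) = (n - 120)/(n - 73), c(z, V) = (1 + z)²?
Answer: -30471303408/71 ≈ -4.2917e+8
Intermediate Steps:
O(o) = -137
u(n) = (-120 + n)/(-73 + n)
(-36928 + u(c(11, 15)))*(O(40) + 11759) = (-36928 + (-120 + (1 + 11)²)/(-73 + (1 + 11)²))*(-137 + 11759) = (-36928 + (-120 + 12²)/(-73 + 12²))*11622 = (-36928 + (-120 + 144)/(-73 + 144))*11622 = (-36928 + 24/71)*11622 = -2621864/71*11622 = -30471303408/71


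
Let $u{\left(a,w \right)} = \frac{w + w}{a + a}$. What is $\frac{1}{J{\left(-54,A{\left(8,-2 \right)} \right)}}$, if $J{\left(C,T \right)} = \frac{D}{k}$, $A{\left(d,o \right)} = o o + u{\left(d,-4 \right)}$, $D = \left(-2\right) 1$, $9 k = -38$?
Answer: $\frac{19}{9} \approx 2.1111$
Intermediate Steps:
$k = - \frac{38}{9}$ ($k = \frac{1}{9} \left(-38\right) = - \frac{38}{9} \approx -4.2222$)
$u{\left(a,w \right)} = \frac{w}{a}$ ($u{\left(a,w \right)} = \frac{2 w}{2 a} = 2 w \frac{1}{2 a} = \frac{w}{a}$)
$D = -2$
$A{\left(d,o \right)} = o^{2} - \frac{4}{d}$ ($A{\left(d,o \right)} = o o - \frac{4}{d} = o^{2} - \frac{4}{d}$)
$J{\left(C,T \right)} = \frac{9}{19}$ ($J{\left(C,T \right)} = - \frac{2}{- \frac{38}{9}} = \left(-2\right) \left(- \frac{9}{38}\right) = \frac{9}{19}$)
$\frac{1}{J{\left(-54,A{\left(8,-2 \right)} \right)}} = \frac{1}{\frac{9}{19}} = \frac{19}{9}$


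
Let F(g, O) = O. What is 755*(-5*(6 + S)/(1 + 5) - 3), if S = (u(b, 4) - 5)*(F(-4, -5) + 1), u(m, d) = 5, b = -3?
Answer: -6040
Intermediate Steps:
S = 0 (S = (5 - 5)*(-5 + 1) = 0*(-4) = 0)
755*(-5*(6 + S)/(1 + 5) - 3) = 755*(-5*(6 + 0)/(1 + 5) - 3) = 755*(-30/6 - 3) = 755*(-5*1 - 3) = 755*(-5 - 3) = 755*(-8) = -6040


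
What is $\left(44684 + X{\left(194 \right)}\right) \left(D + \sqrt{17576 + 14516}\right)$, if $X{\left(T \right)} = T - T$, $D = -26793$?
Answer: $-1197218412 + 89368 \sqrt{8023} \approx -1.1892 \cdot 10^{9}$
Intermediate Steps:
$X{\left(T \right)} = 0$
$\left(44684 + X{\left(194 \right)}\right) \left(D + \sqrt{17576 + 14516}\right) = \left(44684 + 0\right) \left(-26793 + \sqrt{17576 + 14516}\right) = 44684 \left(-26793 + \sqrt{32092}\right) = 44684 \left(-26793 + 2 \sqrt{8023}\right) = -1197218412 + 89368 \sqrt{8023}$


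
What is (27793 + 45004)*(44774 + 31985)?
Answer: 5587824923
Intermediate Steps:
(27793 + 45004)*(44774 + 31985) = 72797*76759 = 5587824923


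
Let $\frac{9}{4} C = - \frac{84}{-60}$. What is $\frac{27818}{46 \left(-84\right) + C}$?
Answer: $- \frac{89415}{12418} \approx -7.2004$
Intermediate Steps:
$C = \frac{28}{45}$ ($C = \frac{4 \left(- \frac{84}{-60}\right)}{9} = \frac{4 \left(\left(-84\right) \left(- \frac{1}{60}\right)\right)}{9} = \frac{4}{9} \cdot \frac{7}{5} = \frac{28}{45} \approx 0.62222$)
$\frac{27818}{46 \left(-84\right) + C} = \frac{27818}{46 \left(-84\right) + \frac{28}{45}} = \frac{27818}{-3864 + \frac{28}{45}} = \frac{27818}{- \frac{173852}{45}} = 27818 \left(- \frac{45}{173852}\right) = - \frac{89415}{12418}$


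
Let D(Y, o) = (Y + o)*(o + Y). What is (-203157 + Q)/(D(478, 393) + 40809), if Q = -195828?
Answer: -79797/159890 ≈ -0.49907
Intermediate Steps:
D(Y, o) = (Y + o)² (D(Y, o) = (Y + o)*(Y + o) = (Y + o)²)
(-203157 + Q)/(D(478, 393) + 40809) = (-203157 - 195828)/((478 + 393)² + 40809) = -398985/(871² + 40809) = -398985/(758641 + 40809) = -398985/799450 = -398985*1/799450 = -79797/159890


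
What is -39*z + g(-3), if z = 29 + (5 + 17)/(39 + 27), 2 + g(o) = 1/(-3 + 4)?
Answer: -1145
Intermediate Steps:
g(o) = -1 (g(o) = -2 + 1/(-3 + 4) = -2 + 1/1 = -2 + 1 = -1)
z = 88/3 (z = 29 + 22/66 = 29 + 22*(1/66) = 29 + 1/3 = 88/3 ≈ 29.333)
-39*z + g(-3) = -39*88/3 - 1 = -1144 - 1 = -1145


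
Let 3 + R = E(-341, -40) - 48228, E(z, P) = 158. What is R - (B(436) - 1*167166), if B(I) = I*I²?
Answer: -82762763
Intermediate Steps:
B(I) = I³
R = -48073 (R = -3 + (158 - 48228) = -3 - 48070 = -48073)
R - (B(436) - 1*167166) = -48073 - (436³ - 1*167166) = -48073 - (82881856 - 167166) = -48073 - 1*82714690 = -48073 - 82714690 = -82762763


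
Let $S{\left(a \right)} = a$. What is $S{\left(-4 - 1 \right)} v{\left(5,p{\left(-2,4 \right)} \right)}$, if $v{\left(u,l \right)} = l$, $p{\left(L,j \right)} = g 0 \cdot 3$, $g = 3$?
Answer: $0$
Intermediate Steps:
$p{\left(L,j \right)} = 0$ ($p{\left(L,j \right)} = 3 \cdot 0 \cdot 3 = 0 \cdot 3 = 0$)
$S{\left(-4 - 1 \right)} v{\left(5,p{\left(-2,4 \right)} \right)} = \left(-4 - 1\right) 0 = \left(-5\right) 0 = 0$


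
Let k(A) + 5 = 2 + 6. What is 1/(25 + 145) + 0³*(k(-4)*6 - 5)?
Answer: 1/170 ≈ 0.0058824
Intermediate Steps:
k(A) = 3 (k(A) = -5 + (2 + 6) = -5 + 8 = 3)
1/(25 + 145) + 0³*(k(-4)*6 - 5) = 1/(25 + 145) + 0³*(3*6 - 5) = 1/170 + 0*(18 - 5) = 1/170 + 0*13 = 1/170 + 0 = 1/170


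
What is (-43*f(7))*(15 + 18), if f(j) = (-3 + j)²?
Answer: -22704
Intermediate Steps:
(-43*f(7))*(15 + 18) = (-43*(-3 + 7)²)*(15 + 18) = -43*4²*33 = -43*16*33 = -688*33 = -22704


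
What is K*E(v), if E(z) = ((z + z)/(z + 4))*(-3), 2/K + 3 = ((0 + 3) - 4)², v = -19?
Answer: 38/5 ≈ 7.6000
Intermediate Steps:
K = -1 (K = 2/(-3 + ((0 + 3) - 4)²) = 2/(-3 + (3 - 4)²) = 2/(-3 + (-1)²) = 2/(-3 + 1) = 2/(-2) = 2*(-½) = -1)
E(z) = -6*z/(4 + z) (E(z) = ((2*z)/(4 + z))*(-3) = (2*z/(4 + z))*(-3) = -6*z/(4 + z))
K*E(v) = -(-6)*(-19)/(4 - 19) = -(-6)*(-19)/(-15) = -(-6)*(-19)*(-1)/15 = -1*(-38/5) = 38/5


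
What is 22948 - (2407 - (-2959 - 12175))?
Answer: 5407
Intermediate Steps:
22948 - (2407 - (-2959 - 12175)) = 22948 - (2407 - 1*(-15134)) = 22948 - (2407 + 15134) = 22948 - 1*17541 = 22948 - 17541 = 5407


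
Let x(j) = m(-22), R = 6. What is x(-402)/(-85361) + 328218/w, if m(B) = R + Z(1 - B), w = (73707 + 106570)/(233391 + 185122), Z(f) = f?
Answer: 11725485704102041/15388624997 ≈ 7.6196e+5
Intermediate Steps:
w = 180277/418513 ≈ 0.43076
m(B) = 7 - B (m(B) = 6 + (1 - B) = 7 - B)
x(j) = 29 (x(j) = 7 - 1*(-22) = 7 + 22 = 29)
x(-402)/(-85361) + 328218/w = 29/(-85361) + 328218/(180277/418513) = 29*(-1/85361) + 328218*(418513/180277) = -29/85361 + 137363499834/180277 = 11725485704102041/15388624997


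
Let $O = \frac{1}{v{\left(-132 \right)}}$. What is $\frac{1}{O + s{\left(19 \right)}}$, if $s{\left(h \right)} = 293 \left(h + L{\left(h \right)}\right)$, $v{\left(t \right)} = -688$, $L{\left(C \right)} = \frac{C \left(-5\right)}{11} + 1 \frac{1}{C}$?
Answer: $\frac{143792}{438848159} \approx 0.00032766$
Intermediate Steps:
$L{\left(C \right)} = \frac{1}{C} - \frac{5 C}{11}$ ($L{\left(C \right)} = - 5 C \frac{1}{11} + \frac{1}{C} = - \frac{5 C}{11} + \frac{1}{C} = \frac{1}{C} - \frac{5 C}{11}$)
$s{\left(h \right)} = \frac{293}{h} + \frac{1758 h}{11}$ ($s{\left(h \right)} = 293 \left(h - \left(- \frac{1}{h} + \frac{5 h}{11}\right)\right) = 293 \left(\frac{1}{h} + \frac{6 h}{11}\right) = \frac{293}{h} + \frac{1758 h}{11}$)
$O = - \frac{1}{688}$ ($O = \frac{1}{-688} = - \frac{1}{688} \approx -0.0014535$)
$\frac{1}{O + s{\left(19 \right)}} = \frac{1}{- \frac{1}{688} + \left(\frac{293}{19} + \frac{1758}{11} \cdot 19\right)} = \frac{1}{- \frac{1}{688} + \left(293 \cdot \frac{1}{19} + \frac{33402}{11}\right)} = \frac{1}{- \frac{1}{688} + \left(\frac{293}{19} + \frac{33402}{11}\right)} = \frac{1}{- \frac{1}{688} + \frac{637861}{209}} = \frac{1}{\frac{438848159}{143792}} = \frac{143792}{438848159}$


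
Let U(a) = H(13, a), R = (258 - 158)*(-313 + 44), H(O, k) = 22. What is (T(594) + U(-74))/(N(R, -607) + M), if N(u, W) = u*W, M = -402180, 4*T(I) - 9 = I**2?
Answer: 50419/9100640 ≈ 0.0055402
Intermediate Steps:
T(I) = 9/4 + I**2/4
R = -26900 (R = 100*(-269) = -26900)
U(a) = 22
N(u, W) = W*u
(T(594) + U(-74))/(N(R, -607) + M) = ((9/4 + (1/4)*594**2) + 22)/(-607*(-26900) - 402180) = ((9/4 + (1/4)*352836) + 22)/(16328300 - 402180) = ((9/4 + 88209) + 22)/15926120 = (352845/4 + 22)*(1/15926120) = (352933/4)*(1/15926120) = 50419/9100640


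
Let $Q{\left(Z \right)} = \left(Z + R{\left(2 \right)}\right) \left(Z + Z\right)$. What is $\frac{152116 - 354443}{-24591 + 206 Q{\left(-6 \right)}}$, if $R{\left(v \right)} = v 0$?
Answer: $\frac{202327}{9759} \approx 20.732$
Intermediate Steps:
$R{\left(v \right)} = 0$
$Q{\left(Z \right)} = 2 Z^{2}$ ($Q{\left(Z \right)} = \left(Z + 0\right) \left(Z + Z\right) = Z 2 Z = 2 Z^{2}$)
$\frac{152116 - 354443}{-24591 + 206 Q{\left(-6 \right)}} = \frac{152116 - 354443}{-24591 + 206 \cdot 2 \left(-6\right)^{2}} = - \frac{202327}{-24591 + 206 \cdot 2 \cdot 36} = - \frac{202327}{-24591 + 206 \cdot 72} = - \frac{202327}{-24591 + 14832} = - \frac{202327}{-9759} = \left(-202327\right) \left(- \frac{1}{9759}\right) = \frac{202327}{9759}$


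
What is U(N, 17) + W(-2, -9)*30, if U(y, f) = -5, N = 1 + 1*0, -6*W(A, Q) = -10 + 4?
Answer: 25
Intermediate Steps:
W(A, Q) = 1 (W(A, Q) = -(-10 + 4)/6 = -⅙*(-6) = 1)
N = 1 (N = 1 + 0 = 1)
U(N, 17) + W(-2, -9)*30 = -5 + 1*30 = -5 + 30 = 25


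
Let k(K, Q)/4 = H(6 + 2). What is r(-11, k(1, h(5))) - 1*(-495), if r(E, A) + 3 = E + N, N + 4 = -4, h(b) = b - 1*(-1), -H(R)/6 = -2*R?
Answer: 473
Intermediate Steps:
H(R) = 12*R (H(R) = -(-12)*R = 12*R)
h(b) = 1 + b (h(b) = b + 1 = 1 + b)
k(K, Q) = 384 (k(K, Q) = 4*(12*(6 + 2)) = 4*(12*8) = 4*96 = 384)
N = -8 (N = -4 - 4 = -8)
r(E, A) = -11 + E (r(E, A) = -3 + (E - 8) = -3 + (-8 + E) = -11 + E)
r(-11, k(1, h(5))) - 1*(-495) = (-11 - 11) - 1*(-495) = -22 + 495 = 473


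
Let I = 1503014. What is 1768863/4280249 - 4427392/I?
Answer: -8145857163763/3216637085243 ≈ -2.5324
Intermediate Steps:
1768863/4280249 - 4427392/I = 1768863/4280249 - 4427392/1503014 = 1768863*(1/4280249) - 4427392*1/1503014 = 1768863/4280249 - 2213696/751507 = -8145857163763/3216637085243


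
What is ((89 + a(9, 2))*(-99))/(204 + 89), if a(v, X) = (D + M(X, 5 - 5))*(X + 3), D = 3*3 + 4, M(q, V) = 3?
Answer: -16731/293 ≈ -57.102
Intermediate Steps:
D = 13 (D = 9 + 4 = 13)
a(v, X) = 48 + 16*X (a(v, X) = (13 + 3)*(X + 3) = 16*(3 + X) = 48 + 16*X)
((89 + a(9, 2))*(-99))/(204 + 89) = ((89 + (48 + 16*2))*(-99))/(204 + 89) = ((89 + (48 + 32))*(-99))/293 = ((89 + 80)*(-99))*(1/293) = (169*(-99))*(1/293) = -16731*1/293 = -16731/293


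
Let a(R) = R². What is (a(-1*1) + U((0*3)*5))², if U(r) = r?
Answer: 1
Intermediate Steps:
(a(-1*1) + U((0*3)*5))² = ((-1*1)² + (0*3)*5)² = ((-1)² + 0*5)² = (1 + 0)² = 1² = 1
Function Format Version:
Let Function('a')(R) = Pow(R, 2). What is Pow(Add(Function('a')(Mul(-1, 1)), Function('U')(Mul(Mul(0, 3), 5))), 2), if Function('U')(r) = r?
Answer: 1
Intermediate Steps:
Pow(Add(Function('a')(Mul(-1, 1)), Function('U')(Mul(Mul(0, 3), 5))), 2) = Pow(Add(Pow(Mul(-1, 1), 2), Mul(Mul(0, 3), 5)), 2) = Pow(Add(Pow(-1, 2), Mul(0, 5)), 2) = Pow(Add(1, 0), 2) = Pow(1, 2) = 1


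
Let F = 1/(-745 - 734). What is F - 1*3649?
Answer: -5396872/1479 ≈ -3649.0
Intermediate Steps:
F = -1/1479 (F = 1/(-1479) = -1/1479 ≈ -0.00067613)
F - 1*3649 = -1/1479 - 1*3649 = -1/1479 - 3649 = -5396872/1479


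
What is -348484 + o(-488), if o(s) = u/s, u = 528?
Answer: -21257590/61 ≈ -3.4849e+5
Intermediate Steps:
o(s) = 528/s
-348484 + o(-488) = -348484 + 528/(-488) = -348484 + 528*(-1/488) = -348484 - 66/61 = -21257590/61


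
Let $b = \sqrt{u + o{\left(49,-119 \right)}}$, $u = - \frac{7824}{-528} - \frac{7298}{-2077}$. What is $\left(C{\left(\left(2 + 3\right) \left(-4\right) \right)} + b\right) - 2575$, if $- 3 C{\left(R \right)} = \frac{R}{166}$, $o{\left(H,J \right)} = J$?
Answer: $- \frac{641165}{249} + \frac{2 i \sqrt{13136819377}}{22847} \approx -2575.0 + 10.033 i$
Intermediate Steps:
$C{\left(R \right)} = - \frac{R}{498}$ ($C{\left(R \right)} = - \frac{R \frac{1}{166}}{3} = - \frac{\frac{1}{166} R}{3} = - \frac{R}{498}$)
$u = \frac{418829}{22847}$ ($u = \left(-7824\right) \left(- \frac{1}{528}\right) - - \frac{7298}{2077} = \frac{163}{11} + \frac{7298}{2077} = \frac{418829}{22847} \approx 18.332$)
$b = \frac{2 i \sqrt{13136819377}}{22847}$ ($b = \sqrt{\frac{418829}{22847} - 119} = \sqrt{- \frac{2299964}{22847}} = \frac{2 i \sqrt{13136819377}}{22847} \approx 10.033 i$)
$\left(C{\left(\left(2 + 3\right) \left(-4\right) \right)} + b\right) - 2575 = \left(- \frac{\left(2 + 3\right) \left(-4\right)}{498} + \frac{2 i \sqrt{13136819377}}{22847}\right) - 2575 = \left(- \frac{5 \left(-4\right)}{498} + \frac{2 i \sqrt{13136819377}}{22847}\right) - 2575 = \left(\left(- \frac{1}{498}\right) \left(-20\right) + \frac{2 i \sqrt{13136819377}}{22847}\right) - 2575 = \left(\frac{10}{249} + \frac{2 i \sqrt{13136819377}}{22847}\right) - 2575 = - \frac{641165}{249} + \frac{2 i \sqrt{13136819377}}{22847}$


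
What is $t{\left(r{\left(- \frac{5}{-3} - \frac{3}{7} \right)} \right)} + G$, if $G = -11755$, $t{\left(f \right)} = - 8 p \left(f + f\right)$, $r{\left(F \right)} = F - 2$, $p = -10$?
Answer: $- \frac{249415}{21} \approx -11877.0$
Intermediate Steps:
$r{\left(F \right)} = -2 + F$ ($r{\left(F \right)} = F - 2 = -2 + F$)
$t{\left(f \right)} = 160 f$ ($t{\left(f \right)} = \left(-8\right) \left(-10\right) \left(f + f\right) = 80 \cdot 2 f = 160 f$)
$t{\left(r{\left(- \frac{5}{-3} - \frac{3}{7} \right)} \right)} + G = 160 \left(-2 - \left(- \frac{5}{3} + \frac{3}{7}\right)\right) - 11755 = 160 \left(-2 - - \frac{26}{21}\right) - 11755 = 160 \left(-2 + \left(\frac{5}{3} - \frac{3}{7}\right)\right) - 11755 = 160 \left(-2 + \frac{26}{21}\right) - 11755 = 160 \left(- \frac{16}{21}\right) - 11755 = - \frac{2560}{21} - 11755 = - \frac{249415}{21}$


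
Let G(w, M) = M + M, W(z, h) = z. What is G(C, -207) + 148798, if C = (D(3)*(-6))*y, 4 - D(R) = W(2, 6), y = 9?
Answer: 148384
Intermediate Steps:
D(R) = 2 (D(R) = 4 - 1*2 = 4 - 2 = 2)
C = -108 (C = (2*(-6))*9 = -12*9 = -108)
G(w, M) = 2*M
G(C, -207) + 148798 = 2*(-207) + 148798 = -414 + 148798 = 148384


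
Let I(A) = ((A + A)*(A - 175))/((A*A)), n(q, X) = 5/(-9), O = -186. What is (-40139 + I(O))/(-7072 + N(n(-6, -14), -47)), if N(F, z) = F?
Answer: 11197698/1973243 ≈ 5.6748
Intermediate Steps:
n(q, X) = -5/9 (n(q, X) = 5*(-⅑) = -5/9)
I(A) = 2*(-175 + A)/A (I(A) = ((2*A)*(-175 + A))/(A²) = (2*A*(-175 + A))/A² = 2*(-175 + A)/A)
(-40139 + I(O))/(-7072 + N(n(-6, -14), -47)) = (-40139 + (2 - 350/(-186)))/(-7072 - 5/9) = (-40139 + (2 - 350*(-1/186)))/(-63653/9) = (-40139 + (2 + 175/93))*(-9/63653) = (-40139 + 361/93)*(-9/63653) = -3732566/93*(-9/63653) = 11197698/1973243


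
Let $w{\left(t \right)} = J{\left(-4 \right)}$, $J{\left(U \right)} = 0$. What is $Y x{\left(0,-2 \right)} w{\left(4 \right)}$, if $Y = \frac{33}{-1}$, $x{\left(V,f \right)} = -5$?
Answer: $0$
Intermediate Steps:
$Y = -33$ ($Y = 33 \left(-1\right) = -33$)
$w{\left(t \right)} = 0$
$Y x{\left(0,-2 \right)} w{\left(4 \right)} = \left(-33\right) \left(-5\right) 0 = 165 \cdot 0 = 0$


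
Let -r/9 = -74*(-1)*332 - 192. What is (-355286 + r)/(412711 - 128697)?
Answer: -287335/142007 ≈ -2.0234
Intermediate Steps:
r = -219384 (r = -9*(-74*(-1)*332 - 192) = -9*(74*332 - 192) = -9*(24568 - 192) = -9*24376 = -219384)
(-355286 + r)/(412711 - 128697) = (-355286 - 219384)/(412711 - 128697) = -574670/284014 = -574670*1/284014 = -287335/142007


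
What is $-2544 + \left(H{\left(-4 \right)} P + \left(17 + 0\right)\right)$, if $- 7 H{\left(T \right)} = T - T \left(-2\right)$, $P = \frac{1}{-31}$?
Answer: $- \frac{548371}{217} \approx -2527.1$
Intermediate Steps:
$P = - \frac{1}{31} \approx -0.032258$
$H{\left(T \right)} = - \frac{3 T}{7}$ ($H{\left(T \right)} = - \frac{T - T \left(-2\right)}{7} = - \frac{T - - 2 T}{7} = - \frac{T + 2 T}{7} = - \frac{3 T}{7}$)
$-2544 + \left(H{\left(-4 \right)} P + \left(17 + 0\right)\right) = -2544 + \left(\left(- \frac{3}{7}\right) \left(-4\right) \left(- \frac{1}{31}\right) + \left(17 + 0\right)\right) = -2544 + \left(\frac{12}{7} \left(- \frac{1}{31}\right) + 17\right) = -2544 + \left(- \frac{12}{217} + 17\right) = -2544 + \frac{3677}{217} = - \frac{548371}{217}$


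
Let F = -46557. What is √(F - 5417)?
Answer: I*√51974 ≈ 227.98*I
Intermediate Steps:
√(F - 5417) = √(-46557 - 5417) = √(-51974) = I*√51974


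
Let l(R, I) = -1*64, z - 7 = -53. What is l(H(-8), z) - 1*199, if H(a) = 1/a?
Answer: -263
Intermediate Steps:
z = -46 (z = 7 - 53 = -46)
l(R, I) = -64
l(H(-8), z) - 1*199 = -64 - 1*199 = -64 - 199 = -263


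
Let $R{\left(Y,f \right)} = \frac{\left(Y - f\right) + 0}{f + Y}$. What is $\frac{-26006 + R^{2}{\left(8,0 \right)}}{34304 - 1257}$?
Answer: $- \frac{3715}{4721} \approx -0.78691$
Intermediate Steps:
$R{\left(Y,f \right)} = \frac{Y - f}{Y + f}$
$\frac{-26006 + R^{2}{\left(8,0 \right)}}{34304 - 1257} = \frac{-26006 + \left(\frac{8 - 0}{8 + 0}\right)^{2}}{34304 - 1257} = \frac{-26006 + \left(\frac{8 + 0}{8}\right)^{2}}{33047} = \left(-26006 + \left(\frac{1}{8} \cdot 8\right)^{2}\right) \frac{1}{33047} = \left(-26006 + 1^{2}\right) \frac{1}{33047} = \left(-26006 + 1\right) \frac{1}{33047} = \left(-26005\right) \frac{1}{33047} = - \frac{3715}{4721}$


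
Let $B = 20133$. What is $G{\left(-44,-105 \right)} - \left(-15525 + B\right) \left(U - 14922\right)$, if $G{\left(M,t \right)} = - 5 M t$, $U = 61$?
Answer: $68456388$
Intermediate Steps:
$G{\left(M,t \right)} = - 5 M t$
$G{\left(-44,-105 \right)} - \left(-15525 + B\right) \left(U - 14922\right) = \left(-5\right) \left(-44\right) \left(-105\right) - \left(-15525 + 20133\right) \left(61 - 14922\right) = -23100 - 4608 \left(-14861\right) = -23100 - -68479488 = -23100 + 68479488 = 68456388$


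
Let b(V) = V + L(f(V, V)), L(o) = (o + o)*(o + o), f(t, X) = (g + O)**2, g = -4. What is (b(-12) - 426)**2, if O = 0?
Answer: 343396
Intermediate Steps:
f(t, X) = 16 (f(t, X) = (-4 + 0)**2 = (-4)**2 = 16)
L(o) = 4*o**2 (L(o) = (2*o)*(2*o) = 4*o**2)
b(V) = 1024 + V (b(V) = V + 4*16**2 = V + 4*256 = V + 1024 = 1024 + V)
(b(-12) - 426)**2 = ((1024 - 12) - 426)**2 = (1012 - 426)**2 = 586**2 = 343396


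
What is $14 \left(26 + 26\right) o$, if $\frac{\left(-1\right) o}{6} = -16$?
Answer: $69888$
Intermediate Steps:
$o = 96$ ($o = \left(-6\right) \left(-16\right) = 96$)
$14 \left(26 + 26\right) o = 14 \left(26 + 26\right) 96 = 14 \cdot 52 \cdot 96 = 14 \cdot 4992 = 69888$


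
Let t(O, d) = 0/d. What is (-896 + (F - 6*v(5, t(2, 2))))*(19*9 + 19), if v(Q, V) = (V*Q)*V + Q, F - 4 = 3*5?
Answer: -172330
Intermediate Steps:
F = 19 (F = 4 + 3*5 = 4 + 15 = 19)
t(O, d) = 0
v(Q, V) = Q + Q*V² (v(Q, V) = (Q*V)*V + Q = Q*V² + Q = Q + Q*V²)
(-896 + (F - 6*v(5, t(2, 2))))*(19*9 + 19) = (-896 + (19 - 30*(1 + 0²)))*(19*9 + 19) = (-896 + (19 - 30*(1 + 0)))*(171 + 19) = (-896 + (19 - 30))*190 = (-896 - 11)*190 = -907*190 = -172330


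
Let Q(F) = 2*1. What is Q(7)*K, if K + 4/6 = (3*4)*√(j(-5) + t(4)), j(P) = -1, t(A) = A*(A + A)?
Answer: -4/3 + 24*√31 ≈ 132.29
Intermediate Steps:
t(A) = 2*A² (t(A) = A*(2*A) = 2*A²)
Q(F) = 2
K = -⅔ + 12*√31 (K = -⅔ + (3*4)*√(-1 + 2*4²) = -⅔ + 12*√(-1 + 2*16) = -⅔ + 12*√(-1 + 32) = -⅔ + 12*√31 ≈ 66.146)
Q(7)*K = 2*(-⅔ + 12*√31) = -4/3 + 24*√31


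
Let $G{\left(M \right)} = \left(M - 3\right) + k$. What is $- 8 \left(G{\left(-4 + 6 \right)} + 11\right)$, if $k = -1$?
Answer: $-72$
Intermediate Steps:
$G{\left(M \right)} = -4 + M$ ($G{\left(M \right)} = \left(M - 3\right) - 1 = \left(-3 + M\right) - 1 = -4 + M$)
$- 8 \left(G{\left(-4 + 6 \right)} + 11\right) = - 8 \left(\left(-4 + \left(-4 + 6\right)\right) + 11\right) = - 8 \left(\left(-4 + 2\right) + 11\right) = - 8 \left(-2 + 11\right) = \left(-8\right) 9 = -72$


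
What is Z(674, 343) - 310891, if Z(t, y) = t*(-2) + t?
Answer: -311565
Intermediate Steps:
Z(t, y) = -t (Z(t, y) = -2*t + t = -t)
Z(674, 343) - 310891 = -1*674 - 310891 = -674 - 310891 = -311565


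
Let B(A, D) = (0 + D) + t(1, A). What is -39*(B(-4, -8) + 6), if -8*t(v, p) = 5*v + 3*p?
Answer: 351/8 ≈ 43.875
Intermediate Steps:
t(v, p) = -5*v/8 - 3*p/8 (t(v, p) = -(5*v + 3*p)/8 = -(3*p + 5*v)/8 = -5*v/8 - 3*p/8)
B(A, D) = -5/8 + D - 3*A/8 (B(A, D) = (0 + D) + (-5/8*1 - 3*A/8) = D + (-5/8 - 3*A/8) = -5/8 + D - 3*A/8)
-39*(B(-4, -8) + 6) = -39*((-5/8 - 8 - 3/8*(-4)) + 6) = -39*((-5/8 - 8 + 3/2) + 6) = -39*(-57/8 + 6) = -39*(-9/8) = 351/8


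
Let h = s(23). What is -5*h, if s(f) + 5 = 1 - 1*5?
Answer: 45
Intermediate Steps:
s(f) = -9 (s(f) = -5 + (1 - 1*5) = -5 + (1 - 5) = -5 - 4 = -9)
h = -9
-5*h = -5*(-9) = 45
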